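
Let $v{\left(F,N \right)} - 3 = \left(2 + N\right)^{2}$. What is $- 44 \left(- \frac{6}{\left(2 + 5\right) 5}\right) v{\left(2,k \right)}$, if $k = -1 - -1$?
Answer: $\frac{264}{5} \approx 52.8$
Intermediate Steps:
$k = 0$ ($k = -1 + 1 = 0$)
$v{\left(F,N \right)} = 3 + \left(2 + N\right)^{2}$
$- 44 \left(- \frac{6}{\left(2 + 5\right) 5}\right) v{\left(2,k \right)} = - 44 \left(- \frac{6}{\left(2 + 5\right) 5}\right) \left(3 + \left(2 + 0\right)^{2}\right) = - 44 \left(- \frac{6}{7 \cdot 5}\right) \left(3 + 2^{2}\right) = - 44 \left(- \frac{6}{35}\right) \left(3 + 4\right) = - 44 \left(\left(-6\right) \frac{1}{35}\right) 7 = \left(-44\right) \left(- \frac{6}{35}\right) 7 = \frac{264}{35} \cdot 7 = \frac{264}{5}$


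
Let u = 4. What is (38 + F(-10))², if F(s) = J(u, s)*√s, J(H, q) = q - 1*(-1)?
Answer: 634 - 684*I*√10 ≈ 634.0 - 2163.0*I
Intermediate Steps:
J(H, q) = 1 + q (J(H, q) = q + 1 = 1 + q)
F(s) = √s*(1 + s) (F(s) = (1 + s)*√s = √s*(1 + s))
(38 + F(-10))² = (38 + √(-10)*(1 - 10))² = (38 + (I*√10)*(-9))² = (38 - 9*I*√10)²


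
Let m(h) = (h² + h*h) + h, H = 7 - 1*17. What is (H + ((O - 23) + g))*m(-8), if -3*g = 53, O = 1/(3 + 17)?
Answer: -6074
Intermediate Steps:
O = 1/20 ≈ 0.050000
g = -53/3 (g = -⅓*53 = -53/3 ≈ -17.667)
H = -10 (H = 7 - 17 = -10)
m(h) = h + 2*h² (m(h) = (h² + h²) + h = 2*h² + h = h + 2*h²)
(H + ((O - 23) + g))*m(-8) = (-10 + ((1/20 - 23) - 53/3))*(-8*(1 + 2*(-8))) = (-10 + (-459/20 - 53/3))*(-8*(1 - 16)) = (-10 - 2437/60)*(-8*(-15)) = -3037/60*120 = -6074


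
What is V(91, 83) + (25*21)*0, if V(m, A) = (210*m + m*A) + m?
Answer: 26754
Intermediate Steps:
V(m, A) = 211*m + A*m (V(m, A) = (210*m + A*m) + m = 211*m + A*m)
V(91, 83) + (25*21)*0 = 91*(211 + 83) + (25*21)*0 = 91*294 + 525*0 = 26754 + 0 = 26754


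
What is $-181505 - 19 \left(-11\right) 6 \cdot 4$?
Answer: $-176489$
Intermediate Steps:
$-181505 - 19 \left(-11\right) 6 \cdot 4 = -181505 - 19 \left(\left(-66\right) 4\right) = -181505 - 19 \left(-264\right) = -181505 - -5016 = -181505 + 5016 = -176489$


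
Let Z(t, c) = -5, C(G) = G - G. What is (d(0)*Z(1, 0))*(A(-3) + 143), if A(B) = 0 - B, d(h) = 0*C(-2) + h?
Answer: 0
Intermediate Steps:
C(G) = 0
d(h) = h (d(h) = 0*0 + h = 0 + h = h)
A(B) = -B
(d(0)*Z(1, 0))*(A(-3) + 143) = (0*(-5))*(-1*(-3) + 143) = 0*(3 + 143) = 0*146 = 0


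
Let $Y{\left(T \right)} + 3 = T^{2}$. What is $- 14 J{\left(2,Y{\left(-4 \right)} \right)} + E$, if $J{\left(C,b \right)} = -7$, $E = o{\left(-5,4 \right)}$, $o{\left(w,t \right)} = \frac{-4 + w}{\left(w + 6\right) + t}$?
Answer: $\frac{481}{5} \approx 96.2$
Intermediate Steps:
$o{\left(w,t \right)} = \frac{-4 + w}{6 + t + w}$ ($o{\left(w,t \right)} = \frac{-4 + w}{\left(6 + w\right) + t} = \frac{-4 + w}{6 + t + w}$)
$Y{\left(T \right)} = -3 + T^{2}$
$E = - \frac{9}{5}$ ($E = \frac{-4 - 5}{6 + 4 - 5} = \frac{1}{5} \left(-9\right) = - \frac{9}{5} \approx -1.8$)
$- 14 J{\left(2,Y{\left(-4 \right)} \right)} + E = \left(-14\right) \left(-7\right) - \frac{9}{5} = 98 - \frac{9}{5} = \frac{481}{5}$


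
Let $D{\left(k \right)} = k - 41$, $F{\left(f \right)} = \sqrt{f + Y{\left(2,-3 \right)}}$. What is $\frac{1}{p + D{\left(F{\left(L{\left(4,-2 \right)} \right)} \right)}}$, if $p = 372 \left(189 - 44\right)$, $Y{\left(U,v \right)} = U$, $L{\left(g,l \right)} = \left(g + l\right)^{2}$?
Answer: $\frac{53899}{2905102195} - \frac{\sqrt{6}}{2905102195} \approx 1.8552 \cdot 10^{-5}$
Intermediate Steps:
$F{\left(f \right)} = \sqrt{2 + f}$ ($F{\left(f \right)} = \sqrt{f + 2} = \sqrt{2 + f}$)
$p = 53940$ ($p = 372 \cdot 145 = 53940$)
$D{\left(k \right)} = -41 + k$
$\frac{1}{p + D{\left(F{\left(L{\left(4,-2 \right)} \right)} \right)}} = \frac{1}{53940 - \left(41 - \sqrt{2 + \left(4 - 2\right)^{2}}\right)} = \frac{1}{53940 - \left(41 - \sqrt{2 + 2^{2}}\right)} = \frac{1}{53940 - \left(41 - \sqrt{2 + 4}\right)} = \frac{1}{53940 - \left(41 - \sqrt{6}\right)} = \frac{1}{53899 + \sqrt{6}}$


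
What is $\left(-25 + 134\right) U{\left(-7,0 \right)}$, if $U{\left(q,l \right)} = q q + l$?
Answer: $5341$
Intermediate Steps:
$U{\left(q,l \right)} = l + q^{2}$ ($U{\left(q,l \right)} = q^{2} + l = l + q^{2}$)
$\left(-25 + 134\right) U{\left(-7,0 \right)} = \left(-25 + 134\right) \left(0 + \left(-7\right)^{2}\right) = 109 \left(0 + 49\right) = 109 \cdot 49 = 5341$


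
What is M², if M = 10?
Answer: 100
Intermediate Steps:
M² = 10² = 100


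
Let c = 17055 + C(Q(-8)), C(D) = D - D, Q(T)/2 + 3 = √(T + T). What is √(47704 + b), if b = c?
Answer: √64759 ≈ 254.48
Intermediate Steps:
Q(T) = -6 + 2*√2*√T (Q(T) = -6 + 2*√(T + T) = -6 + 2*√(2*T) = -6 + 2*(√2*√T) = -6 + 2*√2*√T)
C(D) = 0
c = 17055 (c = 17055 + 0 = 17055)
b = 17055
√(47704 + b) = √(47704 + 17055) = √64759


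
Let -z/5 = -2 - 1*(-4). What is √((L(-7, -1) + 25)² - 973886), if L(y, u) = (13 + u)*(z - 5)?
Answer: I*√949861 ≈ 974.61*I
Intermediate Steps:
z = -10 (z = -5*(-2 - 1*(-4)) = -5*(-2 + 4) = -5*2 = -10)
L(y, u) = -195 - 15*u (L(y, u) = (13 + u)*(-10 - 5) = (13 + u)*(-15) = -195 - 15*u)
√((L(-7, -1) + 25)² - 973886) = √(((-195 - 15*(-1)) + 25)² - 973886) = √(((-195 + 15) + 25)² - 973886) = √((-180 + 25)² - 973886) = √((-155)² - 973886) = √(24025 - 973886) = √(-949861) = I*√949861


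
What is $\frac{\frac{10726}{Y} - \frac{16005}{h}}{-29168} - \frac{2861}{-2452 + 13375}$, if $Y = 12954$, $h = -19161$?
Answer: $- \frac{95915183822275}{366114472949676} \approx -0.26198$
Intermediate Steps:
$\frac{\frac{10726}{Y} - \frac{16005}{h}}{-29168} - \frac{2861}{-2452 + 13375} = \frac{\frac{10726}{12954} - \frac{16005}{-19161}}{-29168} - \frac{2861}{-2452 + 13375} = \left(10726 \cdot \frac{1}{12954} - - \frac{5335}{6387}\right) \left(- \frac{1}{29168}\right) - \frac{2861}{10923} = \left(\frac{5363}{6477} + \frac{5335}{6387}\right) \left(- \frac{1}{29168}\right) - \frac{2861}{10923} = \frac{7645364}{4596511} \left(- \frac{1}{29168}\right) - \frac{2861}{10923} = - \frac{1911341}{33517758212} - \frac{2861}{10923} = - \frac{95915183822275}{366114472949676}$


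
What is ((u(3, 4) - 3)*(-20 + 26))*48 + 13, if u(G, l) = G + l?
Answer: 1165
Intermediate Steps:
((u(3, 4) - 3)*(-20 + 26))*48 + 13 = (((3 + 4) - 3)*(-20 + 26))*48 + 13 = ((7 - 3)*6)*48 + 13 = (4*6)*48 + 13 = 24*48 + 13 = 1152 + 13 = 1165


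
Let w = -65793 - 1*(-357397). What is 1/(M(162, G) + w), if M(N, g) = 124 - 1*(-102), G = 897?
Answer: 1/291830 ≈ 3.4267e-6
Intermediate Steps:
M(N, g) = 226 (M(N, g) = 124 + 102 = 226)
w = 291604 (w = -65793 + 357397 = 291604)
1/(M(162, G) + w) = 1/(226 + 291604) = 1/291830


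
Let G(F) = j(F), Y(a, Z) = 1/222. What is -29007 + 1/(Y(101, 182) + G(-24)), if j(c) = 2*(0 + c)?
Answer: -309069807/10655 ≈ -29007.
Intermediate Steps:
j(c) = 2*c
Y(a, Z) = 1/222
G(F) = 2*F
-29007 + 1/(Y(101, 182) + G(-24)) = -29007 + 1/(1/222 + 2*(-24)) = -29007 + 1/(1/222 - 48) = -29007 + 1/(-10655/222) = -29007 - 222/10655 = -309069807/10655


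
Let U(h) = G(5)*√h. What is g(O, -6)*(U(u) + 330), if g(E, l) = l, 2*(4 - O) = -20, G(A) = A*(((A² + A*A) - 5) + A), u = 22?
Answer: -1980 - 1500*√22 ≈ -9015.6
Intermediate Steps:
G(A) = A*(-5 + A + 2*A²) (G(A) = A*(((A² + A²) - 5) + A) = A*((2*A² - 5) + A) = A*((-5 + 2*A²) + A) = A*(-5 + A + 2*A²))
O = 14 (O = 4 - ½*(-20) = 4 + 10 = 14)
U(h) = 250*√h (U(h) = (5*(-5 + 5 + 2*5²))*√h = (5*(-5 + 5 + 2*25))*√h = (5*(-5 + 5 + 50))*√h = (5*50)*√h = 250*√h)
g(O, -6)*(U(u) + 330) = -6*(250*√22 + 330) = -6*(330 + 250*√22) = -1980 - 1500*√22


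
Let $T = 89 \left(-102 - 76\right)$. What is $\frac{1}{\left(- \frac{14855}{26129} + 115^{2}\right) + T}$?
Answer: $- \frac{26129}{68394448} \approx -0.00038203$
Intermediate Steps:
$T = -15842$ ($T = 89 \left(-178\right) = -15842$)
$\frac{1}{\left(- \frac{14855}{26129} + 115^{2}\right) + T} = \frac{1}{\left(- \frac{14855}{26129} + 115^{2}\right) - 15842} = \frac{1}{\left(\left(-14855\right) \frac{1}{26129} + 13225\right) - 15842} = \frac{1}{\left(- \frac{14855}{26129} + 13225\right) - 15842} = \frac{1}{\frac{345541170}{26129} - 15842} = \frac{1}{- \frac{68394448}{26129}} = - \frac{26129}{68394448}$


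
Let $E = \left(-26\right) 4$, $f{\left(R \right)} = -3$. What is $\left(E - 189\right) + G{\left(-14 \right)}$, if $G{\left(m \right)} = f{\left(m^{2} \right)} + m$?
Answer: $-310$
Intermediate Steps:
$G{\left(m \right)} = -3 + m$
$E = -104$
$\left(E - 189\right) + G{\left(-14 \right)} = \left(-104 - 189\right) - 17 = -293 - 17 = -310$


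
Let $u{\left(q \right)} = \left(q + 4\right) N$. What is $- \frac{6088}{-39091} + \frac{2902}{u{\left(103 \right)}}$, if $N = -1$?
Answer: $- \frac{112790666}{4182737} \approx -26.966$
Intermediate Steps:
$u{\left(q \right)} = -4 - q$ ($u{\left(q \right)} = \left(q + 4\right) \left(-1\right) = \left(4 + q\right) \left(-1\right) = -4 - q$)
$- \frac{6088}{-39091} + \frac{2902}{u{\left(103 \right)}} = - \frac{6088}{-39091} + \frac{2902}{-4 - 103} = \left(-6088\right) \left(- \frac{1}{39091}\right) + \frac{2902}{-4 - 103} = \frac{6088}{39091} + \frac{2902}{-107} = \frac{6088}{39091} + 2902 \left(- \frac{1}{107}\right) = \frac{6088}{39091} - \frac{2902}{107} = - \frac{112790666}{4182737}$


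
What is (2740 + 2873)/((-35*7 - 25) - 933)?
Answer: -1871/401 ≈ -4.6658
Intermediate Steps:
(2740 + 2873)/((-35*7 - 25) - 933) = 5613/((-245 - 25) - 933) = 5613/(-270 - 933) = 5613/(-1203) = 5613*(-1/1203) = -1871/401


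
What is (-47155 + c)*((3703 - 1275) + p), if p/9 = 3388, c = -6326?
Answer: -1760594520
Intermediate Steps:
p = 30492 (p = 9*3388 = 30492)
(-47155 + c)*((3703 - 1275) + p) = (-47155 - 6326)*((3703 - 1275) + 30492) = -53481*(2428 + 30492) = -53481*32920 = -1760594520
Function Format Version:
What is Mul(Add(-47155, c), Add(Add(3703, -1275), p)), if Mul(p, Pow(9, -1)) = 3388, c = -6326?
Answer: -1760594520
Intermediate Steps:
p = 30492 (p = Mul(9, 3388) = 30492)
Mul(Add(-47155, c), Add(Add(3703, -1275), p)) = Mul(Add(-47155, -6326), Add(Add(3703, -1275), 30492)) = Mul(-53481, Add(2428, 30492)) = Mul(-53481, 32920) = -1760594520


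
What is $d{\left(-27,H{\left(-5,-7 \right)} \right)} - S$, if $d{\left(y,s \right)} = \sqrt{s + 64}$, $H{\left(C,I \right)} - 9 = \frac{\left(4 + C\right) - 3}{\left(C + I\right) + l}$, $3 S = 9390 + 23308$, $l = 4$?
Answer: $- \frac{32698}{3} + \frac{7 \sqrt{6}}{2} \approx -10891.0$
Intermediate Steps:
$S = \frac{32698}{3}$ ($S = \frac{9390 + 23308}{3} = \frac{1}{3} \cdot 32698 = \frac{32698}{3} \approx 10899.0$)
$H{\left(C,I \right)} = 9 + \frac{1 + C}{4 + C + I}$ ($H{\left(C,I \right)} = 9 + \frac{\left(4 + C\right) - 3}{\left(C + I\right) + 4} = 9 + \frac{1 + C}{4 + C + I}$)
$d{\left(y,s \right)} = \sqrt{64 + s}$
$d{\left(-27,H{\left(-5,-7 \right)} \right)} - S = \sqrt{64 + \frac{37 + 9 \left(-7\right) + 10 \left(-5\right)}{4 - 5 - 7}} - \frac{32698}{3} = \sqrt{64 + \frac{37 - 63 - 50}{-8}} - \frac{32698}{3} = \sqrt{64 - - \frac{19}{2}} - \frac{32698}{3} = \sqrt{64 + \frac{19}{2}} - \frac{32698}{3} = \sqrt{\frac{147}{2}} - \frac{32698}{3} = \frac{7 \sqrt{6}}{2} - \frac{32698}{3} = - \frac{32698}{3} + \frac{7 \sqrt{6}}{2}$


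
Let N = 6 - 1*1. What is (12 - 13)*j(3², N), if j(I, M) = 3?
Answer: -3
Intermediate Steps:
N = 5 (N = 6 - 1 = 5)
(12 - 13)*j(3², N) = (12 - 13)*3 = -1*3 = -3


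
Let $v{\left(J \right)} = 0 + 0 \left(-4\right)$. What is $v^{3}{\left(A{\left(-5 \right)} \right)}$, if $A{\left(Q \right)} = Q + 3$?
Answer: $0$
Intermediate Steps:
$A{\left(Q \right)} = 3 + Q$
$v{\left(J \right)} = 0$ ($v{\left(J \right)} = 0 + 0 = 0$)
$v^{3}{\left(A{\left(-5 \right)} \right)} = 0^{3} = 0$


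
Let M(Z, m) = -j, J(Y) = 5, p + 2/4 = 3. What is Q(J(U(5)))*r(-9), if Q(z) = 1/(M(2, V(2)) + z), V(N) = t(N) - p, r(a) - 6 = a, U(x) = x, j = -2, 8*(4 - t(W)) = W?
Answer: -3/7 ≈ -0.42857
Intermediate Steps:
t(W) = 4 - W/8
p = 5/2 (p = -1/2 + 3 = 5/2 ≈ 2.5000)
r(a) = 6 + a
V(N) = 3/2 - N/8 (V(N) = (4 - N/8) - 1*5/2 = (4 - N/8) - 5/2 = 3/2 - N/8)
M(Z, m) = 2 (M(Z, m) = -1*(-2) = 2)
Q(z) = 1/(2 + z)
Q(J(U(5)))*r(-9) = (6 - 9)/(2 + 5) = -3/7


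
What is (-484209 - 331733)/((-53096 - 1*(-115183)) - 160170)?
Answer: 815942/98083 ≈ 8.3189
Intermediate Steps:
(-484209 - 331733)/((-53096 - 1*(-115183)) - 160170) = -815942/((-53096 + 115183) - 160170) = -815942/(62087 - 160170) = -815942/(-98083) = -815942*(-1/98083) = 815942/98083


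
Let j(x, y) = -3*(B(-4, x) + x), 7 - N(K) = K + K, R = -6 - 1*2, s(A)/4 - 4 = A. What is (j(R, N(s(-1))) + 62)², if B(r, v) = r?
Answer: 9604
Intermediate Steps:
s(A) = 16 + 4*A
R = -8 (R = -6 - 2 = -8)
N(K) = 7 - 2*K (N(K) = 7 - (K + K) = 7 - 2*K)
j(x, y) = 12 - 3*x (j(x, y) = -3*(-4 + x) = 12 - 3*x)
(j(R, N(s(-1))) + 62)² = ((12 - 3*(-8)) + 62)² = ((12 + 24) + 62)² = (36 + 62)² = 98² = 9604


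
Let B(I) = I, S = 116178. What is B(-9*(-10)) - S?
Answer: -116088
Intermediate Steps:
B(-9*(-10)) - S = -9*(-10) - 1*116178 = 90 - 116178 = -116088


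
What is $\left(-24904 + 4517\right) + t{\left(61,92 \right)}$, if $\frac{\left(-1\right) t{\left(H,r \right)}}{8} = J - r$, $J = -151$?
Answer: $-18443$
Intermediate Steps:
$t{\left(H,r \right)} = 1208 + 8 r$ ($t{\left(H,r \right)} = - 8 \left(-151 - r\right) = 1208 + 8 r$)
$\left(-24904 + 4517\right) + t{\left(61,92 \right)} = \left(-24904 + 4517\right) + \left(1208 + 8 \cdot 92\right) = -20387 + \left(1208 + 736\right) = -20387 + 1944 = -18443$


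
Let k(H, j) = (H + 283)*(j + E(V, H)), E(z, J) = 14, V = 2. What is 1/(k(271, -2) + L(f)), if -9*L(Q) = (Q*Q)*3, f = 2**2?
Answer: 3/19928 ≈ 0.00015054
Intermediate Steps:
f = 4
L(Q) = -Q**2/3 (L(Q) = -Q*Q*3/9 = -Q**2*3/9 = -Q**2/3)
k(H, j) = (14 + j)*(283 + H) (k(H, j) = (H + 283)*(j + 14) = (283 + H)*(14 + j) = (14 + j)*(283 + H))
1/(k(271, -2) + L(f)) = 1/((3962 + 14*271 + 283*(-2) + 271*(-2)) - 1/3*4**2) = 1/((3962 + 3794 - 566 - 542) - 1/3*16) = 1/(6648 - 16/3) = 1/(19928/3) = 3/19928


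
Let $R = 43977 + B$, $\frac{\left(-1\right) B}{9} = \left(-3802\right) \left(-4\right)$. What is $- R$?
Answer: $92895$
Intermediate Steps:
$B = -136872$ ($B = - 9 \left(\left(-3802\right) \left(-4\right)\right) = \left(-9\right) 15208 = -136872$)
$R = -92895$ ($R = 43977 - 136872 = -92895$)
$- R = \left(-1\right) \left(-92895\right) = 92895$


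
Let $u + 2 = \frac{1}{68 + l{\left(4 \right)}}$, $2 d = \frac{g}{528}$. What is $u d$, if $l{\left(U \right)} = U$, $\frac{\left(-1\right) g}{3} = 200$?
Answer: $\frac{325}{288} \approx 1.1285$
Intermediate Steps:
$g = -600$ ($g = \left(-3\right) 200 = -600$)
$d = - \frac{25}{44}$ ($d = \frac{\left(-600\right) \frac{1}{528}}{2} = \frac{1}{2} \left(- \frac{25}{22}\right) = - \frac{25}{44} \approx -0.56818$)
$u = - \frac{143}{72}$ ($u = -2 + \frac{1}{68 + 4} = -2 + \frac{1}{72} = - \frac{143}{72} \approx -1.9861$)
$u d = \left(- \frac{143}{72}\right) \left(- \frac{25}{44}\right) = \frac{325}{288}$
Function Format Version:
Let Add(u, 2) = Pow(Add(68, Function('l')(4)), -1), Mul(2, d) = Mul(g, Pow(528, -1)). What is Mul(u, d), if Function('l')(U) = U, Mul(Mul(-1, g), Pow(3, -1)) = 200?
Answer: Rational(325, 288) ≈ 1.1285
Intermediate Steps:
g = -600 (g = Mul(-3, 200) = -600)
d = Rational(-25, 44) (d = Mul(Rational(1, 2), Mul(-600, Pow(528, -1))) = Mul(Rational(1, 2), Mul(-600, Rational(1, 528))) = Mul(Rational(1, 2), Rational(-25, 22)) = Rational(-25, 44) ≈ -0.56818)
u = Rational(-143, 72) (u = Add(-2, Pow(Add(68, 4), -1)) = Add(-2, Pow(72, -1)) = Add(-2, Rational(1, 72)) = Rational(-143, 72) ≈ -1.9861)
Mul(u, d) = Mul(Rational(-143, 72), Rational(-25, 44)) = Rational(325, 288)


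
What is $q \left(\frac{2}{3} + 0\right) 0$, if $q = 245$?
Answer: $0$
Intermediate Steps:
$q \left(\frac{2}{3} + 0\right) 0 = 245 \left(\frac{2}{3} + 0\right) 0 = 245 \cdot \frac{2}{3} \cdot 0 = 245 \cdot 0 = 0$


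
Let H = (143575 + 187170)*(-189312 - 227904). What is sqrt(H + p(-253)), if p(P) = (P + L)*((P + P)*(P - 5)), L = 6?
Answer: 2*I*sqrt(34506087819) ≈ 3.7152e+5*I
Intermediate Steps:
p(P) = 2*P*(-5 + P)*(6 + P) (p(P) = (P + 6)*((P + P)*(P - 5)) = (6 + P)*((2*P)*(-5 + P)) = (6 + P)*(2*P*(-5 + P)) = 2*P*(-5 + P)*(6 + P))
H = -137992105920 (H = 330745*(-417216) = -137992105920)
sqrt(H + p(-253)) = sqrt(-137992105920 + 2*(-253)*(-30 - 253 + (-253)**2)) = sqrt(-137992105920 + 2*(-253)*(-30 - 253 + 64009)) = sqrt(-137992105920 + 2*(-253)*63726) = sqrt(-137992105920 - 32245356) = sqrt(-138024351276) = 2*I*sqrt(34506087819)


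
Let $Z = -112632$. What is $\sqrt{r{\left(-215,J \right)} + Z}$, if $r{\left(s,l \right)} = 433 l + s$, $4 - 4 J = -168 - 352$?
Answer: $6 i \sqrt{1559} \approx 236.91 i$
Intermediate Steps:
$J = 131$ ($J = 1 - \frac{-168 - 352}{4} = 1 - -130 = 1 + 130 = 131$)
$r{\left(s,l \right)} = s + 433 l$
$\sqrt{r{\left(-215,J \right)} + Z} = \sqrt{\left(-215 + 433 \cdot 131\right) - 112632} = \sqrt{\left(-215 + 56723\right) - 112632} = \sqrt{56508 - 112632} = \sqrt{-56124} = 6 i \sqrt{1559}$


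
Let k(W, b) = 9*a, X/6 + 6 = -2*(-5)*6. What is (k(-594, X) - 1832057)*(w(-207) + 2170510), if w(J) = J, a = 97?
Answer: -3974224128752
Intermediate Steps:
X = 324 (X = -36 + 6*(-2*(-5)*6) = -36 + 6*(10*6) = -36 + 6*60 = -36 + 360 = 324)
k(W, b) = 873 (k(W, b) = 9*97 = 873)
(k(-594, X) - 1832057)*(w(-207) + 2170510) = (873 - 1832057)*(-207 + 2170510) = -1831184*2170303 = -3974224128752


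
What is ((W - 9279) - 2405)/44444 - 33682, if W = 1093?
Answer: -1496973399/44444 ≈ -33682.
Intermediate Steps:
((W - 9279) - 2405)/44444 - 33682 = ((1093 - 9279) - 2405)/44444 - 33682 = (-8186 - 2405)*(1/44444) - 33682 = -10591*1/44444 - 33682 = -10591/44444 - 33682 = -1496973399/44444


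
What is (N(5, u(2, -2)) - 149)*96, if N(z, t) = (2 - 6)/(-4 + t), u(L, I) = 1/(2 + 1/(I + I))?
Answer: -14192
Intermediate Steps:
u(L, I) = 1/(2 + 1/(2*I))
N(z, t) = -4/(-4 + t)
(N(5, u(2, -2)) - 149)*96 = (-4/(-4 + 2*(-2)/(1 + 4*(-2))) - 149)*96 = (-4/(-4 + 2*(-2)/(1 - 8)) - 149)*96 = (-4/(-4 + 2*(-2)/(-7)) - 149)*96 = (-4/(-4 + 2*(-2)*(-1/7)) - 149)*96 = (-4/(-4 + 4/7) - 149)*96 = (-4/(-24/7) - 149)*96 = (-4*(-7/24) - 149)*96 = (7/6 - 149)*96 = -887/6*96 = -14192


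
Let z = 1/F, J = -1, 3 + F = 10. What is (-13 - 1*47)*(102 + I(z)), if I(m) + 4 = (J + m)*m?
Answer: -287760/49 ≈ -5872.7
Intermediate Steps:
F = 7 (F = -3 + 10 = 7)
z = 1/7 ≈ 0.14286
I(m) = -4 + m*(-1 + m) (I(m) = -4 + (-1 + m)*m = -4 + m*(-1 + m))
(-13 - 1*47)*(102 + I(z)) = (-13 - 1*47)*(102 + (-4 + (1/7)**2 - 1*1/7)) = (-13 - 47)*(102 + (-4 + 1/49 - 1/7)) = -60*(102 - 202/49) = -60*4796/49 = -287760/49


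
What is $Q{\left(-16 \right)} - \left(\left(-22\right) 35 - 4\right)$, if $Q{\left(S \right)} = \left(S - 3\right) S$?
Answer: $1078$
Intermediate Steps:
$Q{\left(S \right)} = S \left(-3 + S\right)$ ($Q{\left(S \right)} = \left(-3 + S\right) S = S \left(-3 + S\right)$)
$Q{\left(-16 \right)} - \left(\left(-22\right) 35 - 4\right) = - 16 \left(-3 - 16\right) - \left(\left(-22\right) 35 - 4\right) = \left(-16\right) \left(-19\right) - \left(-770 - 4\right) = 304 - -774 = 304 + 774 = 1078$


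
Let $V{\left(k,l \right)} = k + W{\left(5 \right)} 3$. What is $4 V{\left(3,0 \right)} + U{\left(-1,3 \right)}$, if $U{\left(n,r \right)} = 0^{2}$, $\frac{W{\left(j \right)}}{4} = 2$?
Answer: $108$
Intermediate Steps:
$W{\left(j \right)} = 8$ ($W{\left(j \right)} = 4 \cdot 2 = 8$)
$U{\left(n,r \right)} = 0$
$V{\left(k,l \right)} = 24 + k$ ($V{\left(k,l \right)} = k + 8 \cdot 3 = k + 24 = 24 + k$)
$4 V{\left(3,0 \right)} + U{\left(-1,3 \right)} = 4 \left(24 + 3\right) + 0 = 4 \cdot 27 + 0 = 108 + 0 = 108$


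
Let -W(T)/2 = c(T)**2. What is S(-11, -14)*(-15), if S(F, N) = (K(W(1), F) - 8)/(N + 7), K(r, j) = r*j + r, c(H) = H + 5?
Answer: 10680/7 ≈ 1525.7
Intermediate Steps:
c(H) = 5 + H
W(T) = -2*(5 + T)**2
K(r, j) = r + j*r (K(r, j) = j*r + r = r + j*r)
S(F, N) = (-80 - 72*F)/(7 + N) (S(F, N) = ((-2*(5 + 1)**2)*(1 + F) - 8)/(N + 7) = ((-2*6**2)*(1 + F) - 8)/(7 + N) = ((-2*36)*(1 + F) - 8)/(7 + N) = (-72*(1 + F) - 8)/(7 + N) = ((-72 - 72*F) - 8)/(7 + N) = (-80 - 72*F)/(7 + N))
S(-11, -14)*(-15) = (8*(-10 - 9*(-11))/(7 - 14))*(-15) = (8*(-10 + 99)/(-7))*(-15) = (8*(-1/7)*89)*(-15) = -712/7*(-15) = 10680/7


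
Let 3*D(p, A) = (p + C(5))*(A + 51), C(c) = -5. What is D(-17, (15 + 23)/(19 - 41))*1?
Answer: -1084/3 ≈ -361.33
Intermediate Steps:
D(p, A) = (-5 + p)*(51 + A)/3 (D(p, A) = ((p - 5)*(A + 51))/3 = ((-5 + p)*(51 + A))/3 = (-5 + p)*(51 + A)/3)
D(-17, (15 + 23)/(19 - 41))*1 = (-85 + 17*(-17) - 5*(15 + 23)/(3*(19 - 41)) + (⅓)*((15 + 23)/(19 - 41))*(-17))*1 = (-85 - 289 - 190/(3*(-22)) + (⅓)*(38/(-22))*(-17))*1 = (-85 - 289 - 190*(-1)/(3*22) + (⅓)*(38*(-1/22))*(-17))*1 = (-85 - 289 - 5/3*(-19/11) + (⅓)*(-19/11)*(-17))*1 = (-85 - 289 + 95/33 + 323/33)*1 = -1084/3*1 = -1084/3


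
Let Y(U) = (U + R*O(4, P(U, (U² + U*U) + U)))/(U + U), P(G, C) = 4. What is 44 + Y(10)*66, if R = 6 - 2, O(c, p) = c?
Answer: 649/5 ≈ 129.80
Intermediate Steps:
R = 4
Y(U) = (16 + U)/(2*U) (Y(U) = (U + 4*4)/(U + U) = (U + 16)/((2*U)) = (16 + U)*(1/(2*U)) = (16 + U)/(2*U))
44 + Y(10)*66 = 44 + ((½)*(16 + 10)/10)*66 = 44 + ((½)*(⅒)*26)*66 = 44 + (13/10)*66 = 44 + 429/5 = 649/5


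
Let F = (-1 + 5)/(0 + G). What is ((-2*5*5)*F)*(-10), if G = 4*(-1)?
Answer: -500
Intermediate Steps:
G = -4
F = -1 (F = (-1 + 5)/(0 - 4) = 4/(-4) = 4*(-¼) = -1)
((-2*5*5)*F)*(-10) = ((-2*5*5)*(-1))*(-10) = (-10*5*(-1))*(-10) = -50*(-1)*(-10) = 50*(-10) = -500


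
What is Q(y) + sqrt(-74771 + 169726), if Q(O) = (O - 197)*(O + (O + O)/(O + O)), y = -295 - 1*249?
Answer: 402363 + sqrt(94955) ≈ 4.0267e+5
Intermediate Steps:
y = -544 (y = -295 - 249 = -544)
Q(O) = (1 + O)*(-197 + O) (Q(O) = (-197 + O)*(O + (2*O)/((2*O))) = (-197 + O)*(O + (2*O)*(1/(2*O))) = (-197 + O)*(O + 1) = (-197 + O)*(1 + O) = (1 + O)*(-197 + O))
Q(y) + sqrt(-74771 + 169726) = (-197 + (-544)**2 - 196*(-544)) + sqrt(-74771 + 169726) = (-197 + 295936 + 106624) + sqrt(94955) = 402363 + sqrt(94955)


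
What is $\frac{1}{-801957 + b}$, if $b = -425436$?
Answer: $- \frac{1}{1227393} \approx -8.1474 \cdot 10^{-7}$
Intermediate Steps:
$\frac{1}{-801957 + b} = \frac{1}{-801957 - 425436} = \frac{1}{-1227393} = - \frac{1}{1227393}$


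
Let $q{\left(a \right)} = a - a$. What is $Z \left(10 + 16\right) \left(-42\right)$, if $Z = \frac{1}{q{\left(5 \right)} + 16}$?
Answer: $- \frac{273}{4} \approx -68.25$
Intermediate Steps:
$q{\left(a \right)} = 0$
$Z = \frac{1}{16}$ ($Z = \frac{1}{0 + 16} = \frac{1}{16} \approx 0.0625$)
$Z \left(10 + 16\right) \left(-42\right) = \frac{10 + 16}{16} \left(-42\right) = \frac{1}{16} \cdot 26 \left(-42\right) = \frac{13}{8} \left(-42\right) = - \frac{273}{4}$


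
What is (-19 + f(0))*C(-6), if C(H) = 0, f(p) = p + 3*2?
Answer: 0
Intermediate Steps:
f(p) = 6 + p (f(p) = p + 6 = 6 + p)
(-19 + f(0))*C(-6) = (-19 + (6 + 0))*0 = (-19 + 6)*0 = -13*0 = 0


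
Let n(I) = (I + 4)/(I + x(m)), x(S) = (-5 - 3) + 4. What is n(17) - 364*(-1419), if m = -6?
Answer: 6714729/13 ≈ 5.1652e+5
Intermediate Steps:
x(S) = -4 (x(S) = -8 + 4 = -4)
n(I) = (4 + I)/(-4 + I) (n(I) = (I + 4)/(I - 4) = (4 + I)/(-4 + I))
n(17) - 364*(-1419) = (4 + 17)/(-4 + 17) - 364*(-1419) = 21/13 + 516516 = 6714729/13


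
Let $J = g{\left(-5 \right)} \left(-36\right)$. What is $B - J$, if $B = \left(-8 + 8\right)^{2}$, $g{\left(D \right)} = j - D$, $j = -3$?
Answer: $72$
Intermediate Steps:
$g{\left(D \right)} = -3 - D$
$B = 0$ ($B = 0^{2} = 0$)
$J = -72$ ($J = \left(-3 - -5\right) \left(-36\right) = \left(-3 + 5\right) \left(-36\right) = 2 \left(-36\right) = -72$)
$B - J = 0 - -72 = 0 + 72 = 72$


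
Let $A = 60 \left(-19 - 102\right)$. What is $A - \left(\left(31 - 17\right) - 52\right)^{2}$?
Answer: $-8704$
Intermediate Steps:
$A = -7260$ ($A = 60 \left(-121\right) = -7260$)
$A - \left(\left(31 - 17\right) - 52\right)^{2} = -7260 - \left(\left(31 - 17\right) - 52\right)^{2} = -7260 - \left(14 - 52\right)^{2} = -7260 - \left(-38\right)^{2} = -7260 - 1444 = -8704$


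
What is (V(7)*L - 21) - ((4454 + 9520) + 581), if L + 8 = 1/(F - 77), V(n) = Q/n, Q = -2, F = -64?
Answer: -14384254/987 ≈ -14574.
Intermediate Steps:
V(n) = -2/n
L = -1129/141 (L = -8 + 1/(-64 - 77) = -8 + 1/(-141) = -8 - 1/141 = -1129/141 ≈ -8.0071)
(V(7)*L - 21) - ((4454 + 9520) + 581) = (-2/7*(-1129/141) - 21) - ((4454 + 9520) + 581) = (-2*⅐*(-1129/141) - 21) - (13974 + 581) = (-2/7*(-1129/141) - 21) - 1*14555 = (2258/987 - 21) - 14555 = -18469/987 - 14555 = -14384254/987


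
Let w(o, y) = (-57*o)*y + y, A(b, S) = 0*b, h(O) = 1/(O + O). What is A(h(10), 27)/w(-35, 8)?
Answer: 0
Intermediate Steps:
h(O) = 1/(2*O)
A(b, S) = 0
w(o, y) = y - 57*o*y (w(o, y) = -57*o*y + y = y - 57*o*y)
A(h(10), 27)/w(-35, 8) = 0/((8*(1 - 57*(-35)))) = 0/((8*(1 + 1995))) = 0/((8*1996)) = 0/15968 = 0*(1/15968) = 0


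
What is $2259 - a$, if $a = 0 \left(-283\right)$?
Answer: $2259$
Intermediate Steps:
$a = 0$
$2259 - a = 2259 - 0 = 2259 + 0 = 2259$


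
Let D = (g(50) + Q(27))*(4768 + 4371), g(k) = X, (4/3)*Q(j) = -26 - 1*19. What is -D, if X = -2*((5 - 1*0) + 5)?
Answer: 1964885/4 ≈ 4.9122e+5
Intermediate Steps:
Q(j) = -135/4 (Q(j) = 3*(-26 - 1*19)/4 = 3*(-26 - 19)/4 = (3/4)*(-45) = -135/4)
X = -20 (X = -2*((5 + 0) + 5) = -2*(5 + 5) = -2*10 = -20)
g(k) = -20
D = -1964885/4 (D = (-20 - 135/4)*(4768 + 4371) = -215/4*9139 = -1964885/4 ≈ -4.9122e+5)
-D = -1*(-1964885/4) = 1964885/4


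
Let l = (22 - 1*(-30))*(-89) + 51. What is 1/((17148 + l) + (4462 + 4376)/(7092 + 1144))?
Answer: 4118/51771797 ≈ 7.9541e-5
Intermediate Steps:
l = -4577 (l = (22 + 30)*(-89) + 51 = 52*(-89) + 51 = -4628 + 51 = -4577)
1/((17148 + l) + (4462 + 4376)/(7092 + 1144)) = 1/((17148 - 4577) + (4462 + 4376)/(7092 + 1144)) = 1/(12571 + 8838/8236) = 1/(12571 + 8838*(1/8236)) = 1/(12571 + 4419/4118) = 1/(51771797/4118) = 4118/51771797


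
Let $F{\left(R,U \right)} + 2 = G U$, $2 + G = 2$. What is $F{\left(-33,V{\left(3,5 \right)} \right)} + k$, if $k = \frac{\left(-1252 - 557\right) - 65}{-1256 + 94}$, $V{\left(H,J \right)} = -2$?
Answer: $- \frac{225}{581} \approx -0.38726$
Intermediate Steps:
$G = 0$ ($G = -2 + 2 = 0$)
$F{\left(R,U \right)} = -2$ ($F{\left(R,U \right)} = -2 + 0 U = -2 + 0 = -2$)
$k = \frac{937}{581}$ ($k = \frac{\left(-1252 - 557\right) - 65}{-1162} = \left(-1809 - 65\right) \left(- \frac{1}{1162}\right) = \left(-1874\right) \left(- \frac{1}{1162}\right) = \frac{937}{581} \approx 1.6127$)
$F{\left(-33,V{\left(3,5 \right)} \right)} + k = -2 + \frac{937}{581} = - \frac{225}{581}$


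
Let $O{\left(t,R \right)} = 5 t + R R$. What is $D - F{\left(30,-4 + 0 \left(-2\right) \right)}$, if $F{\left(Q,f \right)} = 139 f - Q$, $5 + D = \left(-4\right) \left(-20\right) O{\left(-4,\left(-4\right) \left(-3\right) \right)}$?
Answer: $10501$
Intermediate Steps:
$O{\left(t,R \right)} = R^{2} + 5 t$ ($O{\left(t,R \right)} = 5 t + R^{2} = R^{2} + 5 t$)
$D = 9915$ ($D = -5 + \left(-4\right) \left(-20\right) \left(\left(\left(-4\right) \left(-3\right)\right)^{2} + 5 \left(-4\right)\right) = -5 + 80 \left(12^{2} - 20\right) = -5 + 80 \left(144 - 20\right) = -5 + 80 \cdot 124 = -5 + 9920 = 9915$)
$F{\left(Q,f \right)} = - Q + 139 f$
$D - F{\left(30,-4 + 0 \left(-2\right) \right)} = 9915 - \left(\left(-1\right) 30 + 139 \left(-4 + 0 \left(-2\right)\right)\right) = 9915 - \left(-30 + 139 \left(-4 + 0\right)\right) = 9915 - \left(-30 + 139 \left(-4\right)\right) = 9915 - \left(-30 - 556\right) = 9915 - -586 = 9915 + 586 = 10501$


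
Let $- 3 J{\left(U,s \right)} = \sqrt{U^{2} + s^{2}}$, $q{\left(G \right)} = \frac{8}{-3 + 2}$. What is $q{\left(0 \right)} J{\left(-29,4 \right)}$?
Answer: $\frac{8 \sqrt{857}}{3} \approx 78.066$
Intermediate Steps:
$q{\left(G \right)} = -8$ ($q{\left(G \right)} = \frac{8}{-1} = 8 \left(-1\right) = -8$)
$J{\left(U,s \right)} = - \frac{\sqrt{U^{2} + s^{2}}}{3}$
$q{\left(0 \right)} J{\left(-29,4 \right)} = - 8 \left(- \frac{\sqrt{\left(-29\right)^{2} + 4^{2}}}{3}\right) = - 8 \left(- \frac{\sqrt{841 + 16}}{3}\right) = - 8 \left(- \frac{\sqrt{857}}{3}\right) = \frac{8 \sqrt{857}}{3}$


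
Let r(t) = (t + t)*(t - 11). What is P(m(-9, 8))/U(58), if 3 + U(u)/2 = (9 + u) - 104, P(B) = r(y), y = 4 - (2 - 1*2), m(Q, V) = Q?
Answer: 7/10 ≈ 0.70000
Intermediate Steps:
y = 4 (y = 4 - (2 - 2) = 4 - 1*0 = 4 + 0 = 4)
r(t) = 2*t*(-11 + t) (r(t) = (2*t)*(-11 + t) = 2*t*(-11 + t))
P(B) = -56 (P(B) = 2*4*(-11 + 4) = 2*4*(-7) = -56)
U(u) = -196 + 2*u (U(u) = -6 + 2*((9 + u) - 104) = -6 + 2*(-95 + u) = -6 + (-190 + 2*u) = -196 + 2*u)
P(m(-9, 8))/U(58) = -56/(-196 + 2*58) = -56/(-196 + 116) = -56/(-80) = -56*(-1/80) = 7/10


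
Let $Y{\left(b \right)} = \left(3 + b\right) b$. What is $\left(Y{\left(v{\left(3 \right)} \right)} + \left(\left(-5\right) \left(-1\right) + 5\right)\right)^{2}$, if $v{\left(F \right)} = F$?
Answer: $784$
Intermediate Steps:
$Y{\left(b \right)} = b \left(3 + b\right)$
$\left(Y{\left(v{\left(3 \right)} \right)} + \left(\left(-5\right) \left(-1\right) + 5\right)\right)^{2} = \left(3 \left(3 + 3\right) + \left(\left(-5\right) \left(-1\right) + 5\right)\right)^{2} = \left(3 \cdot 6 + \left(5 + 5\right)\right)^{2} = \left(18 + 10\right)^{2} = 28^{2} = 784$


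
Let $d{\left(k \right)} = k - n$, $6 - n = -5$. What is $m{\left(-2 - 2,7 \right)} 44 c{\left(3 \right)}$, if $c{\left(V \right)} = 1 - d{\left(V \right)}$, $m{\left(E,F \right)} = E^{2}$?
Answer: $6336$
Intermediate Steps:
$n = 11$ ($n = 6 - -5 = 6 + 5 = 11$)
$d{\left(k \right)} = -11 + k$ ($d{\left(k \right)} = k - 11 = -11 + k$)
$c{\left(V \right)} = 12 - V$ ($c{\left(V \right)} = 1 - \left(-11 + V\right) = 12 - V$)
$m{\left(-2 - 2,7 \right)} 44 c{\left(3 \right)} = \left(-2 - 2\right)^{2} \cdot 44 \left(12 - 3\right) = \left(-4\right)^{2} \cdot 44 \cdot 9 = 16 \cdot 44 \cdot 9 = 704 \cdot 9 = 6336$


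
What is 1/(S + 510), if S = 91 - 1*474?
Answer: 1/127 ≈ 0.0078740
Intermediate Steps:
S = -383 (S = 91 - 474 = -383)
1/(S + 510) = 1/(-383 + 510) = 1/127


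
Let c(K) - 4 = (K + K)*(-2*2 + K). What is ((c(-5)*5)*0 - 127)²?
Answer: 16129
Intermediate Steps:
c(K) = 4 + 2*K*(-4 + K) (c(K) = 4 + (K + K)*(-2*2 + K) = 4 + (2*K)*(-4 + K) = 4 + 2*K*(-4 + K))
((c(-5)*5)*0 - 127)² = (((4 - 8*(-5) + 2*(-5)²)*5)*0 - 127)² = (((4 + 40 + 2*25)*5)*0 - 127)² = (((4 + 40 + 50)*5)*0 - 127)² = ((94*5)*0 - 127)² = (470*0 - 127)² = (0 - 127)² = (-127)² = 16129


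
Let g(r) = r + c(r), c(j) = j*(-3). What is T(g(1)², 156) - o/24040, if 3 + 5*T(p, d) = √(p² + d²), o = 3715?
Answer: -18139/24040 + 4*√1522/5 ≈ 30.456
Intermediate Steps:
c(j) = -3*j
g(r) = -2*r (g(r) = r - 3*r = -2*r)
T(p, d) = -⅗ + √(d² + p²)/5 (T(p, d) = -⅗ + √(p² + d²)/5 = -⅗ + √(d² + p²)/5)
T(g(1)², 156) - o/24040 = (-⅗ + √(156² + ((-2*1)²)²)/5) - 3715/24040 = (-⅗ + √(24336 + ((-2)²)²)/5) - 3715/24040 = (-⅗ + √(24336 + 4²)/5) - 1*743/4808 = (-⅗ + √(24336 + 16)/5) - 743/4808 = (-⅗ + √24352/5) - 743/4808 = (-⅗ + (4*√1522)/5) - 743/4808 = (-⅗ + 4*√1522/5) - 743/4808 = -18139/24040 + 4*√1522/5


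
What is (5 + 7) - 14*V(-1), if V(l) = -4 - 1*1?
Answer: 82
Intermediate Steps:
V(l) = -5 (V(l) = -4 - 1 = -5)
(5 + 7) - 14*V(-1) = (5 + 7) - 14*(-5) = 12 + 70 = 82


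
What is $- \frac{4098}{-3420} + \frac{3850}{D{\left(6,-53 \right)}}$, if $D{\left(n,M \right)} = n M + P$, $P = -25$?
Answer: $- \frac{280033}{27930} \approx -10.026$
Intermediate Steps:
$D{\left(n,M \right)} = -25 + M n$ ($D{\left(n,M \right)} = n M - 25 = M n - 25 = -25 + M n$)
$- \frac{4098}{-3420} + \frac{3850}{D{\left(6,-53 \right)}} = - \frac{4098}{-3420} + \frac{3850}{-25 - 318} = \left(-4098\right) \left(- \frac{1}{3420}\right) + \frac{3850}{-25 - 318} = \frac{683}{570} + \frac{3850}{-343} = \frac{683}{570} + 3850 \left(- \frac{1}{343}\right) = \frac{683}{570} - \frac{550}{49} = - \frac{280033}{27930}$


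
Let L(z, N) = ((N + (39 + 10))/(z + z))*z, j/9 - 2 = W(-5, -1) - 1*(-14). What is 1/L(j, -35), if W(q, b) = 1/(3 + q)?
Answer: 1/7 ≈ 0.14286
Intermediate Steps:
j = 279/2 (j = 18 + 9*(1/(3 - 5) - 1*(-14)) = 18 + 9*(1/(-2) + 14) = 18 + 9*(-1/2 + 14) = 18 + 9*(27/2) = 18 + 243/2 = 279/2 ≈ 139.50)
L(z, N) = 49/2 + N/2 (L(z, N) = ((N + 49)/((2*z)))*z = ((49 + N)*(1/(2*z)))*z = ((49 + N)/(2*z))*z = 49/2 + N/2)
1/L(j, -35) = 1/(49/2 + (1/2)*(-35)) = 1/(49/2 - 35/2) = 1/7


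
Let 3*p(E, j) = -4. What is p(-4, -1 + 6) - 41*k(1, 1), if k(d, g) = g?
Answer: -127/3 ≈ -42.333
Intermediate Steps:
p(E, j) = -4/3 (p(E, j) = (1/3)*(-4) = -4/3)
p(-4, -1 + 6) - 41*k(1, 1) = -4/3 - 41*1 = -4/3 - 41 = -127/3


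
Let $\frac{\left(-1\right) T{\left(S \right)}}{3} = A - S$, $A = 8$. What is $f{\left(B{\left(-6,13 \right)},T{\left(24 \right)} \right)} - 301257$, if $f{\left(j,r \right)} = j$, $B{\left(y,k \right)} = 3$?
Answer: $-301254$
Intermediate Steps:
$T{\left(S \right)} = -24 + 3 S$ ($T{\left(S \right)} = - 3 \left(8 - S\right) = -24 + 3 S$)
$f{\left(B{\left(-6,13 \right)},T{\left(24 \right)} \right)} - 301257 = 3 - 301257 = -301254$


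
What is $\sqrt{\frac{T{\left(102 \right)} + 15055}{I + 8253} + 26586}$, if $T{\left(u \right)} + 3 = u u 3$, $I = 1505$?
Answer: $\frac{\sqrt{632983046654}}{4879} \approx 163.07$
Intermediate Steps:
$T{\left(u \right)} = -3 + 3 u^{2}$ ($T{\left(u \right)} = -3 + u u 3 = -3 + u^{2} \cdot 3 = -3 + 3 u^{2}$)
$\sqrt{\frac{T{\left(102 \right)} + 15055}{I + 8253} + 26586} = \sqrt{\frac{\left(-3 + 3 \cdot 102^{2}\right) + 15055}{1505 + 8253} + 26586} = \sqrt{\frac{\left(-3 + 3 \cdot 10404\right) + 15055}{9758} + 26586} = \sqrt{\left(\left(-3 + 31212\right) + 15055\right) \frac{1}{9758} + 26586} = \sqrt{\left(31209 + 15055\right) \frac{1}{9758} + 26586} = \sqrt{46264 \cdot \frac{1}{9758} + 26586} = \sqrt{\frac{23132}{4879} + 26586} = \sqrt{\frac{129736226}{4879}} = \frac{\sqrt{632983046654}}{4879}$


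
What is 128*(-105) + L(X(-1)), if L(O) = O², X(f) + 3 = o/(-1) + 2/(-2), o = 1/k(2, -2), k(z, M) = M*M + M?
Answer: -53679/4 ≈ -13420.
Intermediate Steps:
k(z, M) = M + M² (k(z, M) = M² + M = M + M²)
o = ½ (o = 1/(-2*(1 - 2)) = 1/(-2*(-1)) = 1/2 = ½ ≈ 0.50000)
X(f) = -9/2 (X(f) = -3 + ((½)/(-1) + 2/(-2)) = -3 + ((½)*(-1) + 2*(-½)) = -3 + (-½ - 1) = -3 - 3/2 = -9/2)
128*(-105) + L(X(-1)) = 128*(-105) + (-9/2)² = -13440 + 81/4 = -53679/4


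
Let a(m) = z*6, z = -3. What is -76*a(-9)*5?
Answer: 6840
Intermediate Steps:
a(m) = -18 (a(m) = -3*6 = -18)
-76*a(-9)*5 = -76*(-18)*5 = 1368*5 = 6840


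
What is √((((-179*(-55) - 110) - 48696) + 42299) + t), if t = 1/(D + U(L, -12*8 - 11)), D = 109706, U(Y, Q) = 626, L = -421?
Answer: 3*√1128721543279/55166 ≈ 57.775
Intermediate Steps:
t = 1/110332 (t = 1/(109706 + 626) = 1/110332 ≈ 9.0636e-6)
√((((-179*(-55) - 110) - 48696) + 42299) + t) = √((((-179*(-55) - 110) - 48696) + 42299) + 1/110332) = √((((9845 - 110) - 48696) + 42299) + 1/110332) = √(((9735 - 48696) + 42299) + 1/110332) = √((-38961 + 42299) + 1/110332) = √(3338 + 1/110332) = √(368288217/110332) = 3*√1128721543279/55166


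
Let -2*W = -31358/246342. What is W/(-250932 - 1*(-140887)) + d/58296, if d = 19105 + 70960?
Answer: 135641368718187/87796060523080 ≈ 1.5450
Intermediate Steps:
W = 15679/246342 (W = -(-15679)/246342 = -1/2*(-15679/123171) = 15679/246342 ≈ 0.063647)
d = 90065
W/(-250932 - 1*(-140887)) + d/58296 = 15679/(246342*(-250932 - 1*(-140887))) + 90065/58296 = 15679/(246342*(-250932 + 140887)) + 90065*(1/58296) = (15679/246342)/(-110045) + 90065/58296 = (15679/246342)*(-1/110045) + 90065/58296 = -15679/27108705390 + 90065/58296 = 135641368718187/87796060523080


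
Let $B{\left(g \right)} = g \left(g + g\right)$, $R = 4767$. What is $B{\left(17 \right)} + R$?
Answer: $5345$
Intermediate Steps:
$B{\left(g \right)} = 2 g^{2}$ ($B{\left(g \right)} = g 2 g = 2 g^{2}$)
$B{\left(17 \right)} + R = 2 \cdot 17^{2} + 4767 = 2 \cdot 289 + 4767 = 578 + 4767 = 5345$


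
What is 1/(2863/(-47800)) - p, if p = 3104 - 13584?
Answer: 29956440/2863 ≈ 10463.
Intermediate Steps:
p = -10480
1/(2863/(-47800)) - p = 1/(2863/(-47800)) - 1*(-10480) = 1/(2863*(-1/47800)) + 10480 = 1/(-2863/47800) + 10480 = -47800/2863 + 10480 = 29956440/2863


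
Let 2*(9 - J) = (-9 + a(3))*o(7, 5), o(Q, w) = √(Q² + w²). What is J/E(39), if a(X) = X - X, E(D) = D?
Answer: 3/13 + 3*√74/26 ≈ 1.2233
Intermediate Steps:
a(X) = 0
J = 9 + 9*√74/2 (J = 9 - (-9 + 0)*√(7² + 5²)/2 = 9 - (-9)*√(49 + 25)/2 = 9 - (-9)*√74/2 = 9 + 9*√74/2 ≈ 47.710)
J/E(39) = (9 + 9*√74/2)/39 = (9 + 9*√74/2)*(1/39) = 3/13 + 3*√74/26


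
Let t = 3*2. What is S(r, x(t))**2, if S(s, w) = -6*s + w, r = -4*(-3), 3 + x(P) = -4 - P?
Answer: 7225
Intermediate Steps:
t = 6
x(P) = -7 - P (x(P) = -3 + (-4 - P) = -7 - P)
r = 12
S(s, w) = w - 6*s
S(r, x(t))**2 = ((-7 - 1*6) - 6*12)**2 = ((-7 - 6) - 72)**2 = (-13 - 72)**2 = (-85)**2 = 7225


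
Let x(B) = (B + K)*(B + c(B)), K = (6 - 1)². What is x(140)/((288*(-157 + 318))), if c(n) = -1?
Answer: 7645/15456 ≈ 0.49463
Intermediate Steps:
K = 25 (K = 5² = 25)
x(B) = (-1 + B)*(25 + B) (x(B) = (B + 25)*(B - 1) = (25 + B)*(-1 + B) = (-1 + B)*(25 + B))
x(140)/((288*(-157 + 318))) = (-25 + 140² + 24*140)/((288*(-157 + 318))) = (-25 + 19600 + 3360)/((288*161)) = 22935/46368 = 22935*(1/46368) = 7645/15456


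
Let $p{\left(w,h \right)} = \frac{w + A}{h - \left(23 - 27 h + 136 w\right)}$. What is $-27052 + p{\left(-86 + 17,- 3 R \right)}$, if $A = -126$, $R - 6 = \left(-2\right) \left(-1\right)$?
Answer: $- \frac{235055023}{8689} \approx -27052.0$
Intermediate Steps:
$R = 8$ ($R = 6 - -2 = 6 + 2 = 8$)
$p{\left(w,h \right)} = \frac{-126 + w}{-23 - 136 w + 28 h}$ ($p{\left(w,h \right)} = \frac{w - 126}{h - \left(23 - 27 h + 136 w\right)} = \frac{-126 + w}{h - \left(23 - 27 h + 136 w\right)} = \frac{-126 + w}{-23 - 136 w + 28 h}$)
$-27052 + p{\left(-86 + 17,- 3 R \right)} = -27052 + \frac{126 - \left(-86 + 17\right)}{23 - 28 \left(\left(-3\right) 8\right) + 136 \left(-86 + 17\right)} = -27052 + \frac{126 - -69}{23 - -672 + 136 \left(-69\right)} = -27052 + \frac{126 + 69}{23 + 672 - 9384} = -27052 + \frac{1}{-8689} \cdot 195 = -27052 - \frac{195}{8689} = - \frac{235055023}{8689}$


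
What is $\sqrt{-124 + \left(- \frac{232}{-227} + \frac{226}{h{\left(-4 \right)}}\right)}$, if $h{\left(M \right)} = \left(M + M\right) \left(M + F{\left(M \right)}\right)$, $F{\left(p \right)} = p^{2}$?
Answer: $\frac{i \sqrt{929986539}}{2724} \approx 11.195 i$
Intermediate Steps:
$h{\left(M \right)} = 2 M \left(M + M^{2}\right)$ ($h{\left(M \right)} = \left(M + M\right) \left(M + M^{2}\right) = 2 M \left(M + M^{2}\right)$)
$\sqrt{-124 + \left(- \frac{232}{-227} + \frac{226}{h{\left(-4 \right)}}\right)} = \sqrt{-124 + \left(- \frac{232}{-227} + \frac{226}{2 \left(-4\right)^{2} \left(1 - 4\right)}\right)} = \sqrt{-124 + \left(\left(-232\right) \left(- \frac{1}{227}\right) + \frac{226}{2 \cdot 16 \left(-3\right)}\right)} = \sqrt{-124 + \left(\frac{232}{227} + \frac{226}{-96}\right)} = \sqrt{-124 + \left(\frac{232}{227} + 226 \left(- \frac{1}{96}\right)\right)} = \sqrt{-124 + \left(\frac{232}{227} - \frac{113}{48}\right)} = \sqrt{-124 - \frac{14515}{10896}} = \sqrt{- \frac{1365619}{10896}} = \frac{i \sqrt{929986539}}{2724}$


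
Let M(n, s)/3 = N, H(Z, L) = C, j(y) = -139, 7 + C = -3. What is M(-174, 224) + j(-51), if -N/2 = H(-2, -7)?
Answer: -79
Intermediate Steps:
C = -10 (C = -7 - 3 = -10)
H(Z, L) = -10
N = 20 (N = -2*(-10) = 20)
M(n, s) = 60 (M(n, s) = 3*20 = 60)
M(-174, 224) + j(-51) = 60 - 139 = -79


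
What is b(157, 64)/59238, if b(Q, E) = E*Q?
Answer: 5024/29619 ≈ 0.16962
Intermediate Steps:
b(157, 64)/59238 = (64*157)/59238 = 10048*(1/59238) = 5024/29619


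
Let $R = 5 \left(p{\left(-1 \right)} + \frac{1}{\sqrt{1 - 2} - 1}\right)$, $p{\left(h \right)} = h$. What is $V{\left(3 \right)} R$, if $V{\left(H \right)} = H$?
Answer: $- \frac{45}{2} - \frac{15 i}{2} \approx -22.5 - 7.5 i$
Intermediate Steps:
$R = -5 + \frac{5 \left(-1 - i\right)}{2}$ ($R = 5 \left(-1 + \frac{1}{\sqrt{1 - 2} - 1}\right) = 5 \left(-1 + \frac{1}{\sqrt{-1} - 1}\right) = 5 \left(-1 + \frac{1}{i - 1}\right) = 5 \left(-1 + \frac{1}{-1 + i}\right) = 5 \left(-1 + \frac{-1 - i}{2}\right) = -5 + \frac{5 \left(-1 - i\right)}{2} \approx -7.5 - 2.5 i$)
$V{\left(3 \right)} R = 3 \left(- \frac{15}{2} - \frac{5 i}{2}\right) = - \frac{45}{2} - \frac{15 i}{2}$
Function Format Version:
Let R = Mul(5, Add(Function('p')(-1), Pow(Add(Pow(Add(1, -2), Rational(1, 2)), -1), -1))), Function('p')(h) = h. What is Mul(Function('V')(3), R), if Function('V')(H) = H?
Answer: Add(Rational(-45, 2), Mul(Rational(-15, 2), I)) ≈ Add(-22.500, Mul(-7.5000, I))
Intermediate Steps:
R = Add(-5, Mul(Rational(5, 2), Add(-1, Mul(-1, I)))) (R = Mul(5, Add(-1, Pow(Add(Pow(Add(1, -2), Rational(1, 2)), -1), -1))) = Mul(5, Add(-1, Pow(Add(Pow(-1, Rational(1, 2)), -1), -1))) = Mul(5, Add(-1, Pow(Add(I, -1), -1))) = Mul(5, Add(-1, Pow(Add(-1, I), -1))) = Mul(5, Add(-1, Mul(Rational(1, 2), Add(-1, Mul(-1, I))))) = Add(-5, Mul(Rational(5, 2), Add(-1, Mul(-1, I)))) ≈ Add(-7.5000, Mul(-2.5000, I)))
Mul(Function('V')(3), R) = Mul(3, Add(Rational(-15, 2), Mul(Rational(-5, 2), I))) = Add(Rational(-45, 2), Mul(Rational(-15, 2), I))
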